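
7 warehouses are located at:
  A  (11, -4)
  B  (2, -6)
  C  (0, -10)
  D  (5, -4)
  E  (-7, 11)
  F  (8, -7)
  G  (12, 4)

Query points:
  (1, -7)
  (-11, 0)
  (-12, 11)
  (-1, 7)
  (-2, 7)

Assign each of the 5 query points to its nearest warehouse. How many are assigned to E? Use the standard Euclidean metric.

4

(1, -7) — d² to each: A:109, B:2, C:10, D:25, E:388, F:49, G:242 → nearest is B
(-11, 0) — d² to each: A:500, B:205, C:221, D:272, E:137, F:410, G:545 → nearest is E
(-12, 11) — d² to each: A:754, B:485, C:585, D:514, E:25, F:724, G:625 → nearest is E
(-1, 7) — d² to each: A:265, B:178, C:290, D:157, E:52, F:277, G:178 → nearest is E
(-2, 7) — d² to each: A:290, B:185, C:293, D:170, E:41, F:296, G:205 → nearest is E
4 of the 5 points have E as nearest.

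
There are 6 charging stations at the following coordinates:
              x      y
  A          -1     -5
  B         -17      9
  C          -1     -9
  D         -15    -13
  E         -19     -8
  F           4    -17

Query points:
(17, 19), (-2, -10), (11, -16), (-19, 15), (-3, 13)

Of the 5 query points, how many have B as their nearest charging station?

(17, 19) — d² to each: A:900, B:1256, C:1108, D:2048, E:2025, F:1465 → nearest is A
(-2, -10) — d² to each: A:26, B:586, C:2, D:178, E:293, F:85 → nearest is C
(11, -16) — d² to each: A:265, B:1409, C:193, D:685, E:964, F:50 → nearest is F
(-19, 15) — d² to each: A:724, B:40, C:900, D:800, E:529, F:1553 → nearest is B
(-3, 13) — d² to each: A:328, B:212, C:488, D:820, E:697, F:949 → nearest is B
2 of the 5 points have B as nearest.

2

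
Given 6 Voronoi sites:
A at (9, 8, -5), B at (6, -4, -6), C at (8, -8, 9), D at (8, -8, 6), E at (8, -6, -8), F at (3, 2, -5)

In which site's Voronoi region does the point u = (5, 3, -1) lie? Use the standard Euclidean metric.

Since √ is increasing, it suffices to compare squared distances:
|uA|² = (5−9)² + (3−8)² + (-1−(-5))² = 16 + 25 + 16 = 57
|uB|² = (5−6)² + (3−(-4))² + (-1−(-6))² = 1 + 49 + 25 = 75
|uC|² = (5−8)² + (3−(-8))² + (-1−9)² = 9 + 121 + 100 = 230
|uD|² = (5−8)² + (3−(-8))² + (-1−6)² = 9 + 121 + 49 = 179
|uE|² = (5−8)² + (3−(-6))² + (-1−(-8))² = 9 + 81 + 49 = 139
|uF|² = (5−3)² + (3−2)² + (-1−(-5))² = 4 + 1 + 16 = 21
Minimum is at F.

F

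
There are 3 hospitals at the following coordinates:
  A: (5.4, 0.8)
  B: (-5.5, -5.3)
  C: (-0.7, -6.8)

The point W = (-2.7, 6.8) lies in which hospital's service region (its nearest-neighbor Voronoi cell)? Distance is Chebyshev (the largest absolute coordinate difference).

d(W,A) = max(8.1, 6) = 8.1
d(W,B) = max(2.8, 12.1) = 12.1
d(W,C) = max(2, 13.6) = 13.6
A is nearest.

A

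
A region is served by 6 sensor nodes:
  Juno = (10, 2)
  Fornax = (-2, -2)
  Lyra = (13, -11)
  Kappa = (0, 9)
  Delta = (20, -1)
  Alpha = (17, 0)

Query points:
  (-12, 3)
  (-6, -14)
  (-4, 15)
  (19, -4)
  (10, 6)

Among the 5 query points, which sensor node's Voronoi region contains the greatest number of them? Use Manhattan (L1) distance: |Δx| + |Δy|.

Fornax

(-12, 3) — d to each: Juno:23, Fornax:15, Lyra:39, Kappa:18, Delta:36, Alpha:32 → nearest is Fornax
(-6, -14) — d to each: Juno:32, Fornax:16, Lyra:22, Kappa:29, Delta:39, Alpha:37 → nearest is Fornax
(-4, 15) — d to each: Juno:27, Fornax:19, Lyra:43, Kappa:10, Delta:40, Alpha:36 → nearest is Kappa
(19, -4) — d to each: Juno:15, Fornax:23, Lyra:13, Kappa:32, Delta:4, Alpha:6 → nearest is Delta
(10, 6) — d to each: Juno:4, Fornax:20, Lyra:20, Kappa:13, Delta:17, Alpha:13 → nearest is Juno
Tally — Juno:1, Fornax:2, Kappa:1, Delta:1. Fornax captures the most (2).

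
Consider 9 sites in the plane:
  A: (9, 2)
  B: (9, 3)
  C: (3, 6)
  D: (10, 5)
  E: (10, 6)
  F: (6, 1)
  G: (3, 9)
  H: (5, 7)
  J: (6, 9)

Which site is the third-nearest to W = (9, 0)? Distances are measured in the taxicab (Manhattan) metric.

F

d(W,A) = 0 + 2 = 2
d(W,B) = 0 + 3 = 3
d(W,C) = 6 + 6 = 12
d(W,D) = 1 + 5 = 6
d(W,E) = 1 + 6 = 7
d(W,F) = 3 + 1 = 4
d(W,G) = 6 + 9 = 15
d(W,H) = 4 + 7 = 11
d(W,J) = 3 + 9 = 12
Sorted ascending: A, B, F, D, … — the third-nearest is F.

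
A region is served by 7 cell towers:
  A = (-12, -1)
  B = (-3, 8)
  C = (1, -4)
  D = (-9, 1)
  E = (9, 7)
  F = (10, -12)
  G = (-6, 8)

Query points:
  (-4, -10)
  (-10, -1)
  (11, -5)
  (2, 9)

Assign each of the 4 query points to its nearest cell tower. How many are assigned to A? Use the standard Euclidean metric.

(-4, -10) — d² to each: A:145, B:325, C:61, D:146, E:458, F:200, G:328 → nearest is C
(-10, -1) — d² to each: A:4, B:130, C:130, D:5, E:425, F:521, G:97 → nearest is A
(11, -5) — d² to each: A:545, B:365, C:101, D:436, E:148, F:50, G:458 → nearest is F
(2, 9) — d² to each: A:296, B:26, C:170, D:185, E:53, F:505, G:65 → nearest is B
1 of the 4 points has A as nearest.

1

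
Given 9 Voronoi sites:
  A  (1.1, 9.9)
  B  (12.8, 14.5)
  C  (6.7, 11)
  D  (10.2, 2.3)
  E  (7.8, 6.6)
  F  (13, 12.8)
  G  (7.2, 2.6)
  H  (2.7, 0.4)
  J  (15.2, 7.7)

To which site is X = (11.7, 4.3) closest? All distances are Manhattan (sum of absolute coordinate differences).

D

d(X,A) = 10.6 + 5.6 = 16.2
d(X,B) = 1.1 + 10.2 = 11.3
d(X,C) = 5 + 6.7 = 11.7
d(X,D) = 1.5 + 2 = 3.5
d(X,E) = 3.9 + 2.3 = 6.2
d(X,F) = 1.3 + 8.5 = 9.8
d(X,G) = 4.5 + 1.7 = 6.2
d(X,H) = 9 + 3.9 = 12.9
d(X,J) = 3.5 + 3.4 = 6.9
The smallest is to D, so X lies in the Voronoi region of D.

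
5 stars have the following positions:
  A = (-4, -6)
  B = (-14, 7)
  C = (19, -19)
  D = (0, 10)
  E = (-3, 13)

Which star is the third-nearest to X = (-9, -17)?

C

Compare squared distances (the ordering matches that of the actual distances):
|XA|² = (-9−(-4))² + (-17−(-6))² = 25 + 121 = 146
|XB|² = (-9−(-14))² + (-17−7)² = 25 + 576 = 601
|XC|² = (-9−19)² + (-17−(-19))² = 784 + 4 = 788
|XD|² = (-9−0)² + (-17−10)² = 81 + 729 = 810
|XE|² = (-9−(-3))² + (-17−13)² = 36 + 900 = 936
Sorted ascending: A, B, C, D, … — the third-nearest is C.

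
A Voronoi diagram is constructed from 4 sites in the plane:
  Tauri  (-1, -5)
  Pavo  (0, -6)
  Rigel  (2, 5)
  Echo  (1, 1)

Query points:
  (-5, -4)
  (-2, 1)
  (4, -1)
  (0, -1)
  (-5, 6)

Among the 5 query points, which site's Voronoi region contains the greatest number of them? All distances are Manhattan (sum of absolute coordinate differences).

Echo

(-5, -4) — d to each: Tauri:5, Pavo:7, Rigel:16, Echo:11 → nearest is Tauri
(-2, 1) — d to each: Tauri:7, Pavo:9, Rigel:8, Echo:3 → nearest is Echo
(4, -1) — d to each: Tauri:9, Pavo:9, Rigel:8, Echo:5 → nearest is Echo
(0, -1) — d to each: Tauri:5, Pavo:5, Rigel:8, Echo:3 → nearest is Echo
(-5, 6) — d to each: Tauri:15, Pavo:17, Rigel:8, Echo:11 → nearest is Rigel
Tally — Tauri:1, Rigel:1, Echo:3. Echo captures the most (3).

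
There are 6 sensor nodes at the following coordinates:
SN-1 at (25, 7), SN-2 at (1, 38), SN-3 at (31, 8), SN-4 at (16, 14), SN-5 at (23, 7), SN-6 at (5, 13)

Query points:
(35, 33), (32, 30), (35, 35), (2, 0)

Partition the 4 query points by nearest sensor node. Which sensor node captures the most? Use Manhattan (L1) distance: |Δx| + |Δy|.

(35, 33) — d to each: SN-1:36, SN-2:39, SN-3:29, SN-4:38, SN-5:38, SN-6:50 → nearest is SN-3
(32, 30) — d to each: SN-1:30, SN-2:39, SN-3:23, SN-4:32, SN-5:32, SN-6:44 → nearest is SN-3
(35, 35) — d to each: SN-1:38, SN-2:37, SN-3:31, SN-4:40, SN-5:40, SN-6:52 → nearest is SN-3
(2, 0) — d to each: SN-1:30, SN-2:39, SN-3:37, SN-4:28, SN-5:28, SN-6:16 → nearest is SN-6
Tally — SN-3:3, SN-6:1. SN-3 captures the most (3).

SN-3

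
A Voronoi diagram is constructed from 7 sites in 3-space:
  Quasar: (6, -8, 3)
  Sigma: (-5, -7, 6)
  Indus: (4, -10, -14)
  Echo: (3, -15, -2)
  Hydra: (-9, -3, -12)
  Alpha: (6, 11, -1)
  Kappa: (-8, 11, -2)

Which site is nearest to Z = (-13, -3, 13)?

Sigma

Compare squared distances (the ordering matches that of the actual distances):
d²(Z, Quasar) = (-13−6)² + (-3−(-8))² + (13−3)² = 361 + 25 + 100 = 486
d²(Z, Sigma) = (-13−(-5))² + (-3−(-7))² + (13−6)² = 64 + 16 + 49 = 129
d²(Z, Indus) = (-13−4)² + (-3−(-10))² + (13−(-14))² = 289 + 49 + 729 = 1067
d²(Z, Echo) = (-13−3)² + (-3−(-15))² + (13−(-2))² = 256 + 144 + 225 = 625
d²(Z, Hydra) = (-13−(-9))² + (-3−(-3))² + (13−(-12))² = 16 + 0 + 625 = 641
d²(Z, Alpha) = (-13−6)² + (-3−11)² + (13−(-1))² = 361 + 196 + 196 = 753
d²(Z, Kappa) = (-13−(-8))² + (-3−11)² + (13−(-2))² = 25 + 196 + 225 = 446
The smallest is to Sigma, so Z lies in the Voronoi region of Sigma.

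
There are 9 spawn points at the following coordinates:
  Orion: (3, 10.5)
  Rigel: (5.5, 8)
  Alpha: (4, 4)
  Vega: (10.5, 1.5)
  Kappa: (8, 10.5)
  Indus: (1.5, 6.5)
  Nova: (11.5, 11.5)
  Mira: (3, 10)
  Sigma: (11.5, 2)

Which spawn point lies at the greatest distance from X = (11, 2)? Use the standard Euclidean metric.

Orion

Since √ is increasing, it suffices to compare squared distances:
d²(X, Orion) = 64 + 72.25 = 136.25
d²(X, Rigel) = 30.25 + 36 = 66.25
d²(X, Alpha) = 49 + 4 = 53
d²(X, Vega) = 0.25 + 0.25 = 0.5
d²(X, Kappa) = 9 + 72.25 = 81.25
d²(X, Indus) = 90.25 + 20.25 = 110.5
d²(X, Nova) = 0.25 + 90.25 = 90.5
d²(X, Mira) = 64 + 64 = 128
d²(X, Sigma) = 0.25 + 0 = 0.25
The largest is to Orion.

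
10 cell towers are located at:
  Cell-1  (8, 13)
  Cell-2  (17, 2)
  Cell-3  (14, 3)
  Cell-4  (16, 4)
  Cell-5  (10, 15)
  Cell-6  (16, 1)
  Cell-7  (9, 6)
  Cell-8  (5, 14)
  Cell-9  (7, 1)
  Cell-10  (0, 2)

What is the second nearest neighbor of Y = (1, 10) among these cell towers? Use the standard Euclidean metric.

Cell-1

Compare squared distances (the ordering matches that of the actual distances):
d²(Y, Cell-1) = 49 + 9 = 58
d²(Y, Cell-2) = 256 + 64 = 320
d²(Y, Cell-3) = 169 + 49 = 218
d²(Y, Cell-4) = 225 + 36 = 261
d²(Y, Cell-5) = 81 + 25 = 106
d²(Y, Cell-6) = 225 + 81 = 306
d²(Y, Cell-7) = 64 + 16 = 80
d²(Y, Cell-8) = 16 + 16 = 32
d²(Y, Cell-9) = 36 + 81 = 117
d²(Y, Cell-10) = 1 + 64 = 65
Sorted ascending: Cell-8, Cell-1, Cell-10, … — the second-nearest is Cell-1.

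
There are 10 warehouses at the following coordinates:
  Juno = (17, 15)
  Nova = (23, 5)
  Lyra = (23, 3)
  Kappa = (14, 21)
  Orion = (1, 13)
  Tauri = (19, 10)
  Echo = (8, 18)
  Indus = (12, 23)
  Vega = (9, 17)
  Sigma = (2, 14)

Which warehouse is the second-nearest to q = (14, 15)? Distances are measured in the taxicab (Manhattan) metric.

Kappa

d(q, Juno) = |14−17| + |15−15| = 3 + 0 = 3
d(q, Nova) = |14−23| + |15−5| = 9 + 10 = 19
d(q, Lyra) = |14−23| + |15−3| = 9 + 12 = 21
d(q, Kappa) = |14−14| + |15−21| = 0 + 6 = 6
d(q, Orion) = |14−1| + |15−13| = 13 + 2 = 15
d(q, Tauri) = |14−19| + |15−10| = 5 + 5 = 10
d(q, Echo) = |14−8| + |15−18| = 6 + 3 = 9
d(q, Indus) = |14−12| + |15−23| = 2 + 8 = 10
d(q, Vega) = |14−9| + |15−17| = 5 + 2 = 7
d(q, Sigma) = |14−2| + |15−14| = 12 + 1 = 13
Sorted ascending: Juno, Kappa, Vega, … — the second-nearest is Kappa.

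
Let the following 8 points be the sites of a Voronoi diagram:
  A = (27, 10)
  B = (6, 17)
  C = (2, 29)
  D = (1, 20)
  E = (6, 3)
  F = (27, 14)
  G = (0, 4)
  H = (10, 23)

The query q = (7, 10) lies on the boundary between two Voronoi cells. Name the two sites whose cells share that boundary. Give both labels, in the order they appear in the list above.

Squared distances from q to each site:
|qA|² = (7−27)² + (10−10)² = 400 + 0 = 400
|qB|² = (7−6)² + (10−17)² = 1 + 49 = 50
|qC|² = (7−2)² + (10−29)² = 25 + 361 = 386
|qD|² = (7−1)² + (10−20)² = 36 + 100 = 136
|qE|² = (7−6)² + (10−3)² = 1 + 49 = 50
|qF|² = (7−27)² + (10−14)² = 400 + 16 = 416
|qG|² = (7−0)² + (10−4)² = 49 + 36 = 85
|qH|² = (7−10)² + (10−23)² = 9 + 169 = 178
q is equidistant from B and E (both at squared distance 50), and every other site is strictly farther — so q lies on the B–E Voronoi edge.

B and E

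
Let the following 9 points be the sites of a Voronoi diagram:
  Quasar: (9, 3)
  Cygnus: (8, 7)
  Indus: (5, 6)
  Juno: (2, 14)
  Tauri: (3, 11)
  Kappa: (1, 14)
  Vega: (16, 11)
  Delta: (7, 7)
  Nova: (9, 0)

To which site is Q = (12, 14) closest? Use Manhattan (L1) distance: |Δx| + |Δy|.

Vega

d(Q, Quasar) = 3 + 11 = 14
d(Q, Cygnus) = 4 + 7 = 11
d(Q, Indus) = 7 + 8 = 15
d(Q, Juno) = 10 + 0 = 10
d(Q, Tauri) = 9 + 3 = 12
d(Q, Kappa) = 11 + 0 = 11
d(Q, Vega) = 4 + 3 = 7
d(Q, Delta) = 5 + 7 = 12
d(Q, Nova) = 3 + 14 = 17
The smallest is to Vega, so Q lies in the Voronoi region of Vega.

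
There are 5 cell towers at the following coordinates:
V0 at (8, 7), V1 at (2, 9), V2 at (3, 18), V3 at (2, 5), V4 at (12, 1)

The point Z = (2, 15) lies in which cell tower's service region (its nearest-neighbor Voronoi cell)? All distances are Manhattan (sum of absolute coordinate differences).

V2

d(Z,V0) = |2−8| + |15−7| = 6 + 8 = 14
d(Z,V1) = |2−2| + |15−9| = 0 + 6 = 6
d(Z,V2) = |2−3| + |15−18| = 1 + 3 = 4
d(Z,V3) = |2−2| + |15−5| = 0 + 10 = 10
d(Z,V4) = |2−12| + |15−1| = 10 + 14 = 24
Minimum is at V2.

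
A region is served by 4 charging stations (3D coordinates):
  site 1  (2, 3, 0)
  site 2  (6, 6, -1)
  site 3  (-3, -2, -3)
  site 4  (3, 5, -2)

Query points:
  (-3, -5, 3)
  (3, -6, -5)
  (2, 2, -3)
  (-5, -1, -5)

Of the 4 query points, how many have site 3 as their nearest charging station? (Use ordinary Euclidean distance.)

(-3, -5, 3) — d² to each: site 1:98, site 2:218, site 3:45, site 4:161 → nearest is site 3
(3, -6, -5) — d² to each: site 1:107, site 2:169, site 3:56, site 4:130 → nearest is site 3
(2, 2, -3) — d² to each: site 1:10, site 2:36, site 3:41, site 4:11 → nearest is site 1
(-5, -1, -5) — d² to each: site 1:90, site 2:186, site 3:9, site 4:109 → nearest is site 3
3 of the 4 points have site 3 as nearest.

3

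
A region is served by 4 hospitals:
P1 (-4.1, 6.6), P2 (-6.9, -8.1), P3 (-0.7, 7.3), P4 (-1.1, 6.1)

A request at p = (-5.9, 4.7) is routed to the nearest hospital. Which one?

Squared Euclidean distances:
|pP1|² = (-5.9−(-4.1))² + (4.7−6.6)² = 3.24 + 3.61 = 6.85
|pP2|² = (-5.9−(-6.9))² + (4.7−(-8.1))² = 1 + 163.84 = 164.84
|pP3|² = (-5.9−(-0.7))² + (4.7−7.3)² = 27.04 + 6.76 = 33.8
|pP4|² = (-5.9−(-1.1))² + (4.7−6.1)² = 23.04 + 1.96 = 25
Minimum is at P1.

P1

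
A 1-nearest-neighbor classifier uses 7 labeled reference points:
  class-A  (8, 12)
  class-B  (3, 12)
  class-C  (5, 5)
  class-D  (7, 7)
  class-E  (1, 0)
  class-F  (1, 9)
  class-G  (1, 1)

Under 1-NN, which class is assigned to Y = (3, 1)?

Squared Euclidean distances:
d²(Y, class-A) = (3−8)² + (1−12)² = 25 + 121 = 146
d²(Y, class-B) = (3−3)² + (1−12)² = 0 + 121 = 121
d²(Y, class-C) = (3−5)² + (1−5)² = 4 + 16 = 20
d²(Y, class-D) = (3−7)² + (1−7)² = 16 + 36 = 52
d²(Y, class-E) = (3−1)² + (1−0)² = 4 + 1 = 5
d²(Y, class-F) = (3−1)² + (1−9)² = 4 + 64 = 68
d²(Y, class-G) = (3−1)² + (1−1)² = 4 + 0 = 4
class-G is nearest.

class-G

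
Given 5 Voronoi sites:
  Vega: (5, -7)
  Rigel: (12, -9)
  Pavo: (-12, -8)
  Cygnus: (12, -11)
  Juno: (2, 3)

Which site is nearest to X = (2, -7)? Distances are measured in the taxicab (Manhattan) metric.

d(X, Vega) = |2−5| + |-7−(-7)| = 3 + 0 = 3
d(X, Rigel) = |2−12| + |-7−(-9)| = 10 + 2 = 12
d(X, Pavo) = |2−(-12)| + |-7−(-8)| = 14 + 1 = 15
d(X, Cygnus) = |2−12| + |-7−(-11)| = 10 + 4 = 14
d(X, Juno) = |2−2| + |-7−3| = 0 + 10 = 10
The smallest is to Vega, so X lies in the Voronoi region of Vega.

Vega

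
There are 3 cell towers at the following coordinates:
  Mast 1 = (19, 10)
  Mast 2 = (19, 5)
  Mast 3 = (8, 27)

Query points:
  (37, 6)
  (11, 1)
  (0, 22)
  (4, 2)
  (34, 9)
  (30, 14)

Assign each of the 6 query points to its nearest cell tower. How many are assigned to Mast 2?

3

(37, 6) — d² to each: Mast 1:340, Mast 2:325, Mast 3:1282 → nearest is Mast 2
(11, 1) — d² to each: Mast 1:145, Mast 2:80, Mast 3:685 → nearest is Mast 2
(0, 22) — d² to each: Mast 1:505, Mast 2:650, Mast 3:89 → nearest is Mast 3
(4, 2) — d² to each: Mast 1:289, Mast 2:234, Mast 3:641 → nearest is Mast 2
(34, 9) — d² to each: Mast 1:226, Mast 2:241, Mast 3:1000 → nearest is Mast 1
(30, 14) — d² to each: Mast 1:137, Mast 2:202, Mast 3:653 → nearest is Mast 1
3 of the 6 points have Mast 2 as nearest.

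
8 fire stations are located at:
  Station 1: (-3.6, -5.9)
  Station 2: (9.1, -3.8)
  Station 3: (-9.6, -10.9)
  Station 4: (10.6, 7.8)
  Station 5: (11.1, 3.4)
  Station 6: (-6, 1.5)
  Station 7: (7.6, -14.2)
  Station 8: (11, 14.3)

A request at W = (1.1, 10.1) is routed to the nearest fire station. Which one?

Compare squared distances (the ordering matches that of the actual distances):
d²(W, Station 1) = 22.09 + 256 = 278.09
d²(W, Station 2) = 64 + 193.21 = 257.21
d²(W, Station 3) = 114.49 + 441 = 555.49
d²(W, Station 4) = 90.25 + 5.29 = 95.54
d²(W, Station 5) = 100 + 44.89 = 144.89
d²(W, Station 6) = 50.41 + 73.96 = 124.37
d²(W, Station 7) = 42.25 + 590.49 = 632.74
d²(W, Station 8) = 98.01 + 17.64 = 115.65
The smallest is to Station 4, so W lies in the Voronoi region of Station 4.

Station 4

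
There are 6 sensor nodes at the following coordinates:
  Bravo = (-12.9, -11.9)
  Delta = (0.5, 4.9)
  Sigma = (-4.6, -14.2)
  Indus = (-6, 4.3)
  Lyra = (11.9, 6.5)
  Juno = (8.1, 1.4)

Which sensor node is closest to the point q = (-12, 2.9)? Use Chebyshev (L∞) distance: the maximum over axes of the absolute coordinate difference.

Indus

d(q, Bravo) = max(0.9, 14.8) = 14.8
d(q, Delta) = max(12.5, 2) = 12.5
d(q, Sigma) = max(7.4, 17.1) = 17.1
d(q, Indus) = max(6, 1.4) = 6
d(q, Lyra) = max(23.9, 3.6) = 23.9
d(q, Juno) = max(20.1, 1.5) = 20.1
Indus is nearest.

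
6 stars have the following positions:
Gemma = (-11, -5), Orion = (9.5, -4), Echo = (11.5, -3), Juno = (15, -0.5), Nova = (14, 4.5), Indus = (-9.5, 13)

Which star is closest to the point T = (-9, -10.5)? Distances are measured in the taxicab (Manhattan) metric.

Gemma

d(T, Gemma) = |-9−(-11)| + |-10.5−(-5)| = 2 + 5.5 = 7.5
d(T, Orion) = |-9−9.5| + |-10.5−(-4)| = 18.5 + 6.5 = 25
d(T, Echo) = |-9−11.5| + |-10.5−(-3)| = 20.5 + 7.5 = 28
d(T, Juno) = |-9−15| + |-10.5−(-0.5)| = 24 + 10 = 34
d(T, Nova) = |-9−14| + |-10.5−4.5| = 23 + 15 = 38
d(T, Indus) = |-9−(-9.5)| + |-10.5−13| = 0.5 + 23.5 = 24
The smallest is to Gemma, so T lies in the Voronoi region of Gemma.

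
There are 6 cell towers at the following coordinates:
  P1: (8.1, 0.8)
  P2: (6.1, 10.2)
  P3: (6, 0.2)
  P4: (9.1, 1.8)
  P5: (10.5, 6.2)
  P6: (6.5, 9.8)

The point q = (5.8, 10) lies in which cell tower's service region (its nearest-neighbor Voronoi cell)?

P2

Squared Euclidean distances:
|qP1|² = 5.29 + 84.64 = 89.93
|qP2|² = 0.09 + 0.04 = 0.13
|qP3|² = 0.04 + 96.04 = 96.08
|qP4|² = 10.89 + 67.24 = 78.13
|qP5|² = 22.09 + 14.44 = 36.53
|qP6|² = 0.49 + 0.04 = 0.53
The smallest is to P2, so q lies in the Voronoi region of P2.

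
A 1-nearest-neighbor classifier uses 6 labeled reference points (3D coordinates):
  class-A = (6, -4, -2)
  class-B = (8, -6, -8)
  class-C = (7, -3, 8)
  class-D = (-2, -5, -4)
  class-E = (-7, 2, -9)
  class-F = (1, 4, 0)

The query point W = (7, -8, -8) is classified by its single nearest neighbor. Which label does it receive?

class-B

Squared Euclidean distances:
d²(W, class-A) = (7−6)² + (-8−(-4))² + (-8−(-2))² = 1 + 16 + 36 = 53
d²(W, class-B) = (7−8)² + (-8−(-6))² + (-8−(-8))² = 1 + 4 + 0 = 5
d²(W, class-C) = (7−7)² + (-8−(-3))² + (-8−8)² = 0 + 25 + 256 = 281
d²(W, class-D) = (7−(-2))² + (-8−(-5))² + (-8−(-4))² = 81 + 9 + 16 = 106
d²(W, class-E) = (7−(-7))² + (-8−2)² + (-8−(-9))² = 196 + 100 + 1 = 297
d²(W, class-F) = (7−1)² + (-8−4)² + (-8−0)² = 36 + 144 + 64 = 244
class-B is nearest.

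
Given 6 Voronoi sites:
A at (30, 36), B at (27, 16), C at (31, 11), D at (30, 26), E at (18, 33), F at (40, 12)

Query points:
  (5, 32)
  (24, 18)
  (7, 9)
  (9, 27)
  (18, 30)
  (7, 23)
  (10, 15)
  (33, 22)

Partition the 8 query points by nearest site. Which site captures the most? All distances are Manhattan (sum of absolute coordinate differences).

E

(5, 32) — d to each: A:29, B:38, C:47, D:31, E:14, F:55 → nearest is E
(24, 18) — d to each: A:24, B:5, C:14, D:14, E:21, F:22 → nearest is B
(7, 9) — d to each: A:50, B:27, C:26, D:40, E:35, F:36 → nearest is C
(9, 27) — d to each: A:30, B:29, C:38, D:22, E:15, F:46 → nearest is E
(18, 30) — d to each: A:18, B:23, C:32, D:16, E:3, F:40 → nearest is E
(7, 23) — d to each: A:36, B:27, C:36, D:26, E:21, F:44 → nearest is E
(10, 15) — d to each: A:41, B:18, C:25, D:31, E:26, F:33 → nearest is B
(33, 22) — d to each: A:17, B:12, C:13, D:7, E:26, F:17 → nearest is D
Tally — B:2, C:1, D:1, E:4. E captures the most (4).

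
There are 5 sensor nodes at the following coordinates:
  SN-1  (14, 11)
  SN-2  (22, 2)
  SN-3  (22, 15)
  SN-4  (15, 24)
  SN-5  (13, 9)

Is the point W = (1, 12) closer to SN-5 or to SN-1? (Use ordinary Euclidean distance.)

Compare squared distances:
d²(W, SN-5) = (1−13)² + (12−9)² = 144 + 9 = 153
d²(W, SN-1) = (1−14)² + (12−11)² = 169 + 1 = 170
153 < 170, so SN-5 is closer.

SN-5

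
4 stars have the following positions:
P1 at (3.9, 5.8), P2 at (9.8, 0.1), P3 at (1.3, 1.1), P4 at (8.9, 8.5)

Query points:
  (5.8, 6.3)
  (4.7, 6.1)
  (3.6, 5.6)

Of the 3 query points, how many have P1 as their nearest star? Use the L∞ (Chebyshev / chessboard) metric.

3

(5.8, 6.3) — d to each: P1:1.9, P2:6.2, P3:5.2, P4:3.1 → nearest is P1
(4.7, 6.1) — d to each: P1:0.8, P2:6, P3:5, P4:4.2 → nearest is P1
(3.6, 5.6) — d to each: P1:0.3, P2:6.2, P3:4.5, P4:5.3 → nearest is P1
3 of the 3 points have P1 as nearest.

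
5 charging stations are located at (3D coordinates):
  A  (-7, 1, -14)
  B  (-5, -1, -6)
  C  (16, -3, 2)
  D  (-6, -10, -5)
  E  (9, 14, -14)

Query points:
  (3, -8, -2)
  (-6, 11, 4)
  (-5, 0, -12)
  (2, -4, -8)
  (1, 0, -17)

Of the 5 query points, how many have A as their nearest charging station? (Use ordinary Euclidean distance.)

2

(3, -8, -2) — d² to each: A:325, B:129, C:210, D:94, E:664 → nearest is D
(-6, 11, 4) — d² to each: A:425, B:245, C:684, D:522, E:558 → nearest is B
(-5, 0, -12) — d² to each: A:9, B:37, C:646, D:150, E:396 → nearest is A
(2, -4, -8) — d² to each: A:142, B:62, C:297, D:109, E:409 → nearest is B
(1, 0, -17) — d² to each: A:74, B:158, C:595, D:293, E:269 → nearest is A
2 of the 5 points have A as nearest.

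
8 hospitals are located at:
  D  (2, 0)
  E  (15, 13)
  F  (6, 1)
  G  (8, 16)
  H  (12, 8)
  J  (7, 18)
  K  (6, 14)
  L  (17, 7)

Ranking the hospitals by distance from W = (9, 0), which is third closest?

H

Since √ is increasing, it suffices to compare squared distances:
|WD|² = 49 + 0 = 49
|WE|² = 36 + 169 = 205
|WF|² = 9 + 1 = 10
|WG|² = 1 + 256 = 257
|WH|² = 9 + 64 = 73
|WJ|² = 4 + 324 = 328
|WK|² = 9 + 196 = 205
|WL|² = 64 + 49 = 113
Sorted ascending: F, D, H, L, … — the third-nearest is H.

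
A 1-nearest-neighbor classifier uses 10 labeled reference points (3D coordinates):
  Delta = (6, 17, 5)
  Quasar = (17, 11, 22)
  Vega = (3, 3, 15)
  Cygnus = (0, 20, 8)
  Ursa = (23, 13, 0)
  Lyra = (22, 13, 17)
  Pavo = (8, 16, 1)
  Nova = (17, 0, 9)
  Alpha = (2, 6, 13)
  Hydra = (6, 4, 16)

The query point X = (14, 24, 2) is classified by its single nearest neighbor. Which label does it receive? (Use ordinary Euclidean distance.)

Pavo

Since √ is increasing, it suffices to compare squared distances:
d²(X, Delta) = 64 + 49 + 9 = 122
d²(X, Quasar) = 9 + 169 + 400 = 578
d²(X, Vega) = 121 + 441 + 169 = 731
d²(X, Cygnus) = 196 + 16 + 36 = 248
d²(X, Ursa) = 81 + 121 + 4 = 206
d²(X, Lyra) = 64 + 121 + 225 = 410
d²(X, Pavo) = 36 + 64 + 1 = 101
d²(X, Nova) = 9 + 576 + 49 = 634
d²(X, Alpha) = 144 + 324 + 121 = 589
d²(X, Hydra) = 64 + 400 + 196 = 660
The smallest is to Pavo, so X lies in the Voronoi region of Pavo.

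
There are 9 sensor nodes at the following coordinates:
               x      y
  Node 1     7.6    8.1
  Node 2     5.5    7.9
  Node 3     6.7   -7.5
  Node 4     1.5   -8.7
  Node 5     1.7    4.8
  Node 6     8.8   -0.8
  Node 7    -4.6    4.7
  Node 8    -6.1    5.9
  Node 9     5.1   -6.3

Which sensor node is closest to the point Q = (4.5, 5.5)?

Squared Euclidean distances:
d²(Q, Node 1) = 9.61 + 6.76 = 16.37
d²(Q, Node 2) = 1 + 5.76 = 6.76
d²(Q, Node 3) = 4.84 + 169 = 173.84
d²(Q, Node 4) = 9 + 201.64 = 210.64
d²(Q, Node 5) = 7.84 + 0.49 = 8.33
d²(Q, Node 6) = 18.49 + 39.69 = 58.18
d²(Q, Node 7) = 82.81 + 0.64 = 83.45
d²(Q, Node 8) = 112.36 + 0.16 = 112.52
d²(Q, Node 9) = 0.36 + 139.24 = 139.6
Node 2 is nearest.

Node 2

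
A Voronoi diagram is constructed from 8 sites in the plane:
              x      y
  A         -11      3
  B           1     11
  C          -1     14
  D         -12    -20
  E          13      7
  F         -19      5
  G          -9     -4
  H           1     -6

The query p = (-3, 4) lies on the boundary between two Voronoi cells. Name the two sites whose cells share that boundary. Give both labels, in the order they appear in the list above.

A and B

Squared distances from p to each site:
|pA|² = 64 + 1 = 65
|pB|² = 16 + 49 = 65
|pC|² = 4 + 100 = 104
|pD|² = 81 + 576 = 657
|pE|² = 256 + 9 = 265
|pF|² = 256 + 1 = 257
|pG|² = 36 + 64 = 100
|pH|² = 16 + 100 = 116
p is equidistant from A and B (both at squared distance 65), and every other site is strictly farther — so p lies on the A–B Voronoi edge.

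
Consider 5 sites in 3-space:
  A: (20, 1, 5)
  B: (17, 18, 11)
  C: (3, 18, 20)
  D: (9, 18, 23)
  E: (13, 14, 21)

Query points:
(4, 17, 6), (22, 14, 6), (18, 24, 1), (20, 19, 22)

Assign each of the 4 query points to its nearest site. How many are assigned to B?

3

(4, 17, 6) — d² to each: A:513, B:195, C:198, D:315, E:315 → nearest is B
(22, 14, 6) — d² to each: A:174, B:66, C:573, D:474, E:306 → nearest is B
(18, 24, 1) — d² to each: A:549, B:137, C:622, D:601, E:525 → nearest is B
(20, 19, 22) — d² to each: A:613, B:131, C:294, D:123, E:75 → nearest is E
3 of the 4 points have B as nearest.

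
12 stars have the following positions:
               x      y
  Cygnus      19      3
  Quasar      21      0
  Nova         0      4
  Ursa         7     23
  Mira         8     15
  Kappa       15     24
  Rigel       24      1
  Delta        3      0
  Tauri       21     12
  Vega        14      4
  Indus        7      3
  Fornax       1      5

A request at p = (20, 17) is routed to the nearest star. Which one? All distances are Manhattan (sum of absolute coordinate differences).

d(p, Cygnus) = 1 + 14 = 15
d(p, Quasar) = 1 + 17 = 18
d(p, Nova) = 20 + 13 = 33
d(p, Ursa) = 13 + 6 = 19
d(p, Mira) = 12 + 2 = 14
d(p, Kappa) = 5 + 7 = 12
d(p, Rigel) = 4 + 16 = 20
d(p, Delta) = 17 + 17 = 34
d(p, Tauri) = 1 + 5 = 6
d(p, Vega) = 6 + 13 = 19
d(p, Indus) = 13 + 14 = 27
d(p, Fornax) = 19 + 12 = 31
The smallest is to Tauri, so p lies in the Voronoi region of Tauri.

Tauri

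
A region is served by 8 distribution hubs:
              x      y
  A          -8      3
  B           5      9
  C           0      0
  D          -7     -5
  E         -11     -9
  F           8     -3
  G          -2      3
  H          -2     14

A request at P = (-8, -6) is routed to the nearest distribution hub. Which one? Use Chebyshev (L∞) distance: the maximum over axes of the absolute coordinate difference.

D

d(P,A) = max(0, 9) = 9
d(P,B) = max(13, 15) = 15
d(P,C) = max(8, 6) = 8
d(P,D) = max(1, 1) = 1
d(P,E) = max(3, 3) = 3
d(P,F) = max(16, 3) = 16
d(P,G) = max(6, 9) = 9
d(P,H) = max(6, 20) = 20
Minimum is at D.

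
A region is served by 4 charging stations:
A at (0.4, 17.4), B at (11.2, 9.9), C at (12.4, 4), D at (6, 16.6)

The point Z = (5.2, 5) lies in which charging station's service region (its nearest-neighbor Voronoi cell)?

Squared Euclidean distances:
|ZA|² = (5.2−0.4)² + (5−17.4)² = 23.04 + 153.76 = 176.8
|ZB|² = (5.2−11.2)² + (5−9.9)² = 36 + 24.01 = 60.01
|ZC|² = (5.2−12.4)² + (5−4)² = 51.84 + 1 = 52.84
|ZD|² = (5.2−6)² + (5−16.6)² = 0.64 + 134.56 = 135.2
C is nearest.

C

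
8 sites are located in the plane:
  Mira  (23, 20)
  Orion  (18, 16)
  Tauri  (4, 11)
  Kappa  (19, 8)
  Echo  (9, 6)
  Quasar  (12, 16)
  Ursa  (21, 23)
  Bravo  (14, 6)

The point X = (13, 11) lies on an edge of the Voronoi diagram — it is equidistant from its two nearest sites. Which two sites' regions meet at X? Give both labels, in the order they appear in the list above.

Quasar and Bravo

Squared distances from X to each site:
d²(X, Mira) = (13−23)² + (11−20)² = 100 + 81 = 181
d²(X, Orion) = (13−18)² + (11−16)² = 25 + 25 = 50
d²(X, Tauri) = (13−4)² + (11−11)² = 81 + 0 = 81
d²(X, Kappa) = (13−19)² + (11−8)² = 36 + 9 = 45
d²(X, Echo) = (13−9)² + (11−6)² = 16 + 25 = 41
d²(X, Quasar) = (13−12)² + (11−16)² = 1 + 25 = 26
d²(X, Ursa) = (13−21)² + (11−23)² = 64 + 144 = 208
d²(X, Bravo) = (13−14)² + (11−6)² = 1 + 25 = 26
X is equidistant from Quasar and Bravo (both at squared distance 26), and every other site is strictly farther — so X lies on the Quasar–Bravo Voronoi edge.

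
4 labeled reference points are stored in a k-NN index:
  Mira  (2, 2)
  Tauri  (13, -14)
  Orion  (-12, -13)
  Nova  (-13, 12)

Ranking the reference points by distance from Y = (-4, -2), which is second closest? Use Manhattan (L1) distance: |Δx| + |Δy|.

Orion

d(Y, Mira) = |-4−2| + |-2−2| = 6 + 4 = 10
d(Y, Tauri) = |-4−13| + |-2−(-14)| = 17 + 12 = 29
d(Y, Orion) = |-4−(-12)| + |-2−(-13)| = 8 + 11 = 19
d(Y, Nova) = |-4−(-13)| + |-2−12| = 9 + 14 = 23
Sorted ascending: Mira, Orion, Nova, … — the second-nearest is Orion.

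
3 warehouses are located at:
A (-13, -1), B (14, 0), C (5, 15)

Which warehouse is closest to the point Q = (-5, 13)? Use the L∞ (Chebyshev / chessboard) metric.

C

d(Q,A) = max(8, 14) = 14
d(Q,B) = max(19, 13) = 19
d(Q,C) = max(10, 2) = 10
C is nearest.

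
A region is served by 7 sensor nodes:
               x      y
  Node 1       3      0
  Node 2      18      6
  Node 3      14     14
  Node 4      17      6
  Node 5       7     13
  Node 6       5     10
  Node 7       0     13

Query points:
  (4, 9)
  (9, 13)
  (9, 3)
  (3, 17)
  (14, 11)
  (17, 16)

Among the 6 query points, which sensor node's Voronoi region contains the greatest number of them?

(4, 9) — d² to each: Node 1:82, Node 2:205, Node 3:125, Node 4:178, Node 5:25, Node 6:2, Node 7:32 → nearest is Node 6
(9, 13) — d² to each: Node 1:205, Node 2:130, Node 3:26, Node 4:113, Node 5:4, Node 6:25, Node 7:81 → nearest is Node 5
(9, 3) — d² to each: Node 1:45, Node 2:90, Node 3:146, Node 4:73, Node 5:104, Node 6:65, Node 7:181 → nearest is Node 1
(3, 17) — d² to each: Node 1:289, Node 2:346, Node 3:130, Node 4:317, Node 5:32, Node 6:53, Node 7:25 → nearest is Node 7
(14, 11) — d² to each: Node 1:242, Node 2:41, Node 3:9, Node 4:34, Node 5:53, Node 6:82, Node 7:200 → nearest is Node 3
(17, 16) — d² to each: Node 1:452, Node 2:101, Node 3:13, Node 4:100, Node 5:109, Node 6:180, Node 7:298 → nearest is Node 3
Tally — Node 1:1, Node 3:2, Node 5:1, Node 6:1, Node 7:1. Node 3 captures the most (2).

Node 3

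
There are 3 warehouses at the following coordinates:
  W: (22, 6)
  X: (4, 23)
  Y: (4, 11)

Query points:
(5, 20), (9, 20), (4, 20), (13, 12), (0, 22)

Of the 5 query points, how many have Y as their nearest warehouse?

(5, 20) — d² to each: W:485, X:10, Y:82 → nearest is X
(9, 20) — d² to each: W:365, X:34, Y:106 → nearest is X
(4, 20) — d² to each: W:520, X:9, Y:81 → nearest is X
(13, 12) — d² to each: W:117, X:202, Y:82 → nearest is Y
(0, 22) — d² to each: W:740, X:17, Y:137 → nearest is X
1 of the 5 points has Y as nearest.

1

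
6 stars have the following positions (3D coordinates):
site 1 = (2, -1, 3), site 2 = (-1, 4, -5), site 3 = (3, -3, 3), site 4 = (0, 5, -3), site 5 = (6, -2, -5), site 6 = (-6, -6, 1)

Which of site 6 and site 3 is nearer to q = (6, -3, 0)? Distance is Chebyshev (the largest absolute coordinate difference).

d(q, site 6) = max(12, 3, 1) = 12
d(q, site 3) = max(3, 0, 3) = 3
12 > 3, so site 3 is closer.

site 3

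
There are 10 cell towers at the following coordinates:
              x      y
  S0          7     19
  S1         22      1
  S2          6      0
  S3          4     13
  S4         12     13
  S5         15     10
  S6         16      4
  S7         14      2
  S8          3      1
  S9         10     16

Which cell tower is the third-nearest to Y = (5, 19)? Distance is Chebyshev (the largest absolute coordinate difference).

S3

d(Y,S0) = max(2, 0) = 2
d(Y,S1) = max(17, 18) = 18
d(Y,S2) = max(1, 19) = 19
d(Y,S3) = max(1, 6) = 6
d(Y,S4) = max(7, 6) = 7
d(Y,S5) = max(10, 9) = 10
d(Y,S6) = max(11, 15) = 15
d(Y,S7) = max(9, 17) = 17
d(Y,S8) = max(2, 18) = 18
d(Y,S9) = max(5, 3) = 5
Sorted ascending: S0, S9, S3, S4, … — the third-nearest is S3.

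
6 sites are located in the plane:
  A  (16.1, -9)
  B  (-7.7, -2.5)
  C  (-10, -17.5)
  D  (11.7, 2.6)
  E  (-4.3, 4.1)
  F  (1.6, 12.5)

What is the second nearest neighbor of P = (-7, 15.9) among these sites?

Squared Euclidean distances:
|PA|² = 533.61 + 620.01 = 1153.62
|PB|² = 0.49 + 338.56 = 339.05
|PC|² = 9 + 1115.56 = 1124.56
|PD|² = 349.69 + 176.89 = 526.58
|PE|² = 7.29 + 139.24 = 146.53
|PF|² = 73.96 + 11.56 = 85.52
Sorted ascending: F, E, B, … — the second-nearest is E.

E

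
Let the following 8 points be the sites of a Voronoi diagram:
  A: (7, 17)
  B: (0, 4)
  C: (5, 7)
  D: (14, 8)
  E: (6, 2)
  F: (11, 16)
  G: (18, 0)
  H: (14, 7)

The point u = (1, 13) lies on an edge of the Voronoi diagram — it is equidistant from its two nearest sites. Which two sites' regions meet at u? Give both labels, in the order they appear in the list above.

A and C

Squared distances from u to each site:
|uA|² = (1−7)² + (13−17)² = 36 + 16 = 52
|uB|² = (1−0)² + (13−4)² = 1 + 81 = 82
|uC|² = (1−5)² + (13−7)² = 16 + 36 = 52
|uD|² = (1−14)² + (13−8)² = 169 + 25 = 194
|uE|² = (1−6)² + (13−2)² = 25 + 121 = 146
|uF|² = (1−11)² + (13−16)² = 100 + 9 = 109
|uG|² = (1−18)² + (13−0)² = 289 + 169 = 458
|uH|² = (1−14)² + (13−7)² = 169 + 36 = 205
u is equidistant from A and C (both at squared distance 52), and every other site is strictly farther — so u lies on the A–C Voronoi edge.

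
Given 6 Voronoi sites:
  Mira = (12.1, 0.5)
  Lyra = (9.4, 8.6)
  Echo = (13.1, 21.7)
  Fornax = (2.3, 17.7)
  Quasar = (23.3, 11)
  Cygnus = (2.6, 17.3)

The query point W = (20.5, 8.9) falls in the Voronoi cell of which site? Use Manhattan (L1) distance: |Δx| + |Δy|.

Quasar

d(W, Mira) = 8.4 + 8.4 = 16.8
d(W, Lyra) = 11.1 + 0.3 = 11.4
d(W, Echo) = 7.4 + 12.8 = 20.2
d(W, Fornax) = 18.2 + 8.8 = 27
d(W, Quasar) = 2.8 + 2.1 = 4.9
d(W, Cygnus) = 17.9 + 8.4 = 26.3
Minimum is at Quasar.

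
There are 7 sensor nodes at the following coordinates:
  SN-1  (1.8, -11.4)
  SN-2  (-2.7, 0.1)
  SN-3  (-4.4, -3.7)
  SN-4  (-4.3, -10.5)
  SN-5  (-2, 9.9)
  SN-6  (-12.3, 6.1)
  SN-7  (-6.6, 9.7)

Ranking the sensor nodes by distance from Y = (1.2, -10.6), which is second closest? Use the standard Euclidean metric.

Squared Euclidean distances:
d²(Y, SN-1) = (1.2−1.8)² + (-10.6−(-11.4))² = 0.36 + 0.64 = 1
d²(Y, SN-2) = (1.2−(-2.7))² + (-10.6−0.1)² = 15.21 + 114.49 = 129.7
d²(Y, SN-3) = (1.2−(-4.4))² + (-10.6−(-3.7))² = 31.36 + 47.61 = 78.97
d²(Y, SN-4) = (1.2−(-4.3))² + (-10.6−(-10.5))² = 30.25 + 0.01 = 30.26
d²(Y, SN-5) = (1.2−(-2))² + (-10.6−9.9)² = 10.24 + 420.25 = 430.49
d²(Y, SN-6) = (1.2−(-12.3))² + (-10.6−6.1)² = 182.25 + 278.89 = 461.14
d²(Y, SN-7) = (1.2−(-6.6))² + (-10.6−9.7)² = 60.84 + 412.09 = 472.93
Sorted ascending: SN-1, SN-4, SN-3, … — the second-nearest is SN-4.

SN-4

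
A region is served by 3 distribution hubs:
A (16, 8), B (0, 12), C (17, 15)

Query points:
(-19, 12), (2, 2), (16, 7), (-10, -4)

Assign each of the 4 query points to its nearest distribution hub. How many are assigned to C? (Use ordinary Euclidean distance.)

(-19, 12) — d² to each: A:1241, B:361, C:1305 → nearest is B
(2, 2) — d² to each: A:232, B:104, C:394 → nearest is B
(16, 7) — d² to each: A:1, B:281, C:65 → nearest is A
(-10, -4) — d² to each: A:820, B:356, C:1090 → nearest is B
0 of the 4 points have C as nearest.

0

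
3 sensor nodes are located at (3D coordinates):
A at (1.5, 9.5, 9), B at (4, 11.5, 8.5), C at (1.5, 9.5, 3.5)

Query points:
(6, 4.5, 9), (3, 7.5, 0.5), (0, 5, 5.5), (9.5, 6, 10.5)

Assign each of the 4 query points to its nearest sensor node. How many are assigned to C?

(6, 4.5, 9) — d² to each: A:45.25, B:53.25, C:75.5 → nearest is A
(3, 7.5, 0.5) — d² to each: A:78.5, B:81, C:15.25 → nearest is C
(0, 5, 5.5) — d² to each: A:34.75, B:67.25, C:26.5 → nearest is C
(9.5, 6, 10.5) — d² to each: A:78.5, B:64.5, C:125.25 → nearest is B
2 of the 4 points have C as nearest.

2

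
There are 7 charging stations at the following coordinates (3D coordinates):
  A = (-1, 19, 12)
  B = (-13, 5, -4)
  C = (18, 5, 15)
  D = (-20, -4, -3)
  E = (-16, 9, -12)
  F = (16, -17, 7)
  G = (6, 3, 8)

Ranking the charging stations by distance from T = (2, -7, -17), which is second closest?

Since √ is increasing, it suffices to compare squared distances:
|TA|² = (2−(-1))² + (-7−19)² + (-17−12)² = 9 + 676 + 841 = 1526
|TB|² = (2−(-13))² + (-7−5)² + (-17−(-4))² = 225 + 144 + 169 = 538
|TC|² = (2−18)² + (-7−5)² + (-17−15)² = 256 + 144 + 1024 = 1424
|TD|² = (2−(-20))² + (-7−(-4))² + (-17−(-3))² = 484 + 9 + 196 = 689
|TE|² = (2−(-16))² + (-7−9)² + (-17−(-12))² = 324 + 256 + 25 = 605
|TF|² = (2−16)² + (-7−(-17))² + (-17−7)² = 196 + 100 + 576 = 872
|TG|² = (2−6)² + (-7−3)² + (-17−8)² = 16 + 100 + 625 = 741
Sorted ascending: B, E, D, … — the second-nearest is E.

E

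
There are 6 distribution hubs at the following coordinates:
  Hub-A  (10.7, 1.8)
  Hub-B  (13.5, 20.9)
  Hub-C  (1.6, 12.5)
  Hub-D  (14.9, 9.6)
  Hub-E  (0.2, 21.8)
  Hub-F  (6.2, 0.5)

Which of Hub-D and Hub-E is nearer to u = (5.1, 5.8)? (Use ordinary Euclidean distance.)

Compare squared distances:
d²(u, Hub-D) = (5.1−14.9)² + (5.8−9.6)² = 96.04 + 14.44 = 110.48
d²(u, Hub-E) = (5.1−0.2)² + (5.8−21.8)² = 24.01 + 256 = 280.01
110.48 < 280.01, so Hub-D is closer.

Hub-D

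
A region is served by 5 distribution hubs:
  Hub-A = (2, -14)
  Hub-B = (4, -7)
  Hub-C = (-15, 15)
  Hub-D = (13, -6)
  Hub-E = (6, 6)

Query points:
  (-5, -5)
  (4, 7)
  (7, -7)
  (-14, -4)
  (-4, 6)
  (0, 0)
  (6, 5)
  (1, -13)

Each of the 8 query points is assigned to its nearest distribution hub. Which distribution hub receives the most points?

Hub-B

(-5, -5) — d² to each: Hub-A:130, Hub-B:85, Hub-C:500, Hub-D:325, Hub-E:242 → nearest is Hub-B
(4, 7) — d² to each: Hub-A:445, Hub-B:196, Hub-C:425, Hub-D:250, Hub-E:5 → nearest is Hub-E
(7, -7) — d² to each: Hub-A:74, Hub-B:9, Hub-C:968, Hub-D:37, Hub-E:170 → nearest is Hub-B
(-14, -4) — d² to each: Hub-A:356, Hub-B:333, Hub-C:362, Hub-D:733, Hub-E:500 → nearest is Hub-B
(-4, 6) — d² to each: Hub-A:436, Hub-B:233, Hub-C:202, Hub-D:433, Hub-E:100 → nearest is Hub-E
(0, 0) — d² to each: Hub-A:200, Hub-B:65, Hub-C:450, Hub-D:205, Hub-E:72 → nearest is Hub-B
(6, 5) — d² to each: Hub-A:377, Hub-B:148, Hub-C:541, Hub-D:170, Hub-E:1 → nearest is Hub-E
(1, -13) — d² to each: Hub-A:2, Hub-B:45, Hub-C:1040, Hub-D:193, Hub-E:386 → nearest is Hub-A
Tally — Hub-A:1, Hub-B:4, Hub-E:3. Hub-B captures the most (4).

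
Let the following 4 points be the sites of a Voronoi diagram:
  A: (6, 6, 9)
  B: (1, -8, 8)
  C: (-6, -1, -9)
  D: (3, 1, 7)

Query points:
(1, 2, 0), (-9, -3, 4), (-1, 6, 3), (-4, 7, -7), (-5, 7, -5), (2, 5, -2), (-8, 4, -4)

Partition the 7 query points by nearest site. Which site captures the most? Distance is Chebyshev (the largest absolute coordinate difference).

(1, 2, 0) — d to each: A:9, B:10, C:9, D:7 → nearest is D
(-9, -3, 4) — d to each: A:15, B:10, C:13, D:12 → nearest is B
(-1, 6, 3) — d to each: A:7, B:14, C:12, D:5 → nearest is D
(-4, 7, -7) — d to each: A:16, B:15, C:8, D:14 → nearest is C
(-5, 7, -5) — d to each: A:14, B:15, C:8, D:12 → nearest is C
(2, 5, -2) — d to each: A:11, B:13, C:8, D:9 → nearest is C
(-8, 4, -4) — d to each: A:14, B:12, C:5, D:11 → nearest is C
Tally — B:1, C:4, D:2. C captures the most (4).

C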